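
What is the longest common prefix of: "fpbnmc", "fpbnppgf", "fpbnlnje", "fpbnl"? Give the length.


Words: fpbnmc, fpbnppgf, fpbnlnje, fpbnl
  Position 0: all 'f' => match
  Position 1: all 'p' => match
  Position 2: all 'b' => match
  Position 3: all 'n' => match
  Position 4: ('m', 'p', 'l', 'l') => mismatch, stop
LCP = "fpbn" (length 4)

4


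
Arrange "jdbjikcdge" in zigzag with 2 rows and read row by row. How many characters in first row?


Zigzag "jdbjikcdge" into 2 rows:
Placing characters:
  'j' => row 0
  'd' => row 1
  'b' => row 0
  'j' => row 1
  'i' => row 0
  'k' => row 1
  'c' => row 0
  'd' => row 1
  'g' => row 0
  'e' => row 1
Rows:
  Row 0: "jbicg"
  Row 1: "djkde"
First row length: 5

5


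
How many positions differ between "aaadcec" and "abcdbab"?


Comparing "aaadcec" and "abcdbab" position by position:
  Position 0: 'a' vs 'a' => same
  Position 1: 'a' vs 'b' => DIFFER
  Position 2: 'a' vs 'c' => DIFFER
  Position 3: 'd' vs 'd' => same
  Position 4: 'c' vs 'b' => DIFFER
  Position 5: 'e' vs 'a' => DIFFER
  Position 6: 'c' vs 'b' => DIFFER
Positions that differ: 5

5


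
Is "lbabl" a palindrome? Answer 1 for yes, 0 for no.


Input: lbabl
Reversed: lbabl
  Compare pos 0 ('l') with pos 4 ('l'): match
  Compare pos 1 ('b') with pos 3 ('b'): match
Result: palindrome

1


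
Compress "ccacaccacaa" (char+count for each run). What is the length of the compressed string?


Input: ccacaccacaa
Runs:
  'c' x 2 => "c2"
  'a' x 1 => "a1"
  'c' x 1 => "c1"
  'a' x 1 => "a1"
  'c' x 2 => "c2"
  'a' x 1 => "a1"
  'c' x 1 => "c1"
  'a' x 2 => "a2"
Compressed: "c2a1c1a1c2a1c1a2"
Compressed length: 16

16


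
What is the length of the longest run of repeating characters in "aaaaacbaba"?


Input: "aaaaacbaba"
Scanning for longest run:
  Position 1 ('a'): continues run of 'a', length=2
  Position 2 ('a'): continues run of 'a', length=3
  Position 3 ('a'): continues run of 'a', length=4
  Position 4 ('a'): continues run of 'a', length=5
  Position 5 ('c'): new char, reset run to 1
  Position 6 ('b'): new char, reset run to 1
  Position 7 ('a'): new char, reset run to 1
  Position 8 ('b'): new char, reset run to 1
  Position 9 ('a'): new char, reset run to 1
Longest run: 'a' with length 5

5


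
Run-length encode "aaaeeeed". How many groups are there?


Input: aaaeeeed
Scanning for consecutive runs:
  Group 1: 'a' x 3 (positions 0-2)
  Group 2: 'e' x 4 (positions 3-6)
  Group 3: 'd' x 1 (positions 7-7)
Total groups: 3

3


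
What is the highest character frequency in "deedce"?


Input: deedce
Character counts:
  'c': 1
  'd': 2
  'e': 3
Maximum frequency: 3

3


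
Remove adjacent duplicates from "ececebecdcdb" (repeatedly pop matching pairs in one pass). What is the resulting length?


Input: ececebecdcdb
Stack-based adjacent duplicate removal:
  Read 'e': push. Stack: e
  Read 'c': push. Stack: ec
  Read 'e': push. Stack: ece
  Read 'c': push. Stack: ecec
  Read 'e': push. Stack: ecece
  Read 'b': push. Stack: ececeb
  Read 'e': push. Stack: ececebe
  Read 'c': push. Stack: ececebec
  Read 'd': push. Stack: ececebecd
  Read 'c': push. Stack: ececebecdc
  Read 'd': push. Stack: ececebecdcd
  Read 'b': push. Stack: ececebecdcdb
Final stack: "ececebecdcdb" (length 12)

12


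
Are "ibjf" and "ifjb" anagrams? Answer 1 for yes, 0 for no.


Strings: "ibjf", "ifjb"
Sorted first:  bfij
Sorted second: bfij
Sorted forms match => anagrams

1


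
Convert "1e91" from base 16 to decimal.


Input: "1e91" in base 16
Positional expansion:
  Digit '1' (value 1) x 16^3 = 4096
  Digit 'e' (value 14) x 16^2 = 3584
  Digit '9' (value 9) x 16^1 = 144
  Digit '1' (value 1) x 16^0 = 1
Sum = 7825

7825


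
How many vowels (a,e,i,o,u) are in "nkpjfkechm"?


Input: nkpjfkechm
Checking each character:
  'n' at position 0: consonant
  'k' at position 1: consonant
  'p' at position 2: consonant
  'j' at position 3: consonant
  'f' at position 4: consonant
  'k' at position 5: consonant
  'e' at position 6: vowel (running total: 1)
  'c' at position 7: consonant
  'h' at position 8: consonant
  'm' at position 9: consonant
Total vowels: 1

1


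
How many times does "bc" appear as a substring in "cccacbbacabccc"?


Searching for "bc" in "cccacbbacabccc"
Scanning each position:
  Position 0: "cc" => no
  Position 1: "cc" => no
  Position 2: "ca" => no
  Position 3: "ac" => no
  Position 4: "cb" => no
  Position 5: "bb" => no
  Position 6: "ba" => no
  Position 7: "ac" => no
  Position 8: "ca" => no
  Position 9: "ab" => no
  Position 10: "bc" => MATCH
  Position 11: "cc" => no
  Position 12: "cc" => no
Total occurrences: 1

1


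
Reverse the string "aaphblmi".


Input: aaphblmi
Reading characters right to left:
  Position 7: 'i'
  Position 6: 'm'
  Position 5: 'l'
  Position 4: 'b'
  Position 3: 'h'
  Position 2: 'p'
  Position 1: 'a'
  Position 0: 'a'
Reversed: imlbhpaa

imlbhpaa


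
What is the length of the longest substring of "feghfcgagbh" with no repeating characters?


Input: "feghfcgagbh"
Sliding window (track last position of each char):
  Position 0 ('f'): window [0,0] length 1 -- new best
  Position 1 ('e'): window [0,1] length 2 -- new best
  Position 2 ('g'): window [0,2] length 3 -- new best
  Position 3 ('h'): window [0,3] length 4 -- new best
  Position 4 ('f'): repeat (last at 0), move window start to 1
  Position 4 ('f'): window [1,4] length 4
  Position 5 ('c'): window [1,5] length 5 -- new best
  Position 6 ('g'): repeat (last at 2), move window start to 3
  Position 6 ('g'): window [3,6] length 4
  Position 7 ('a'): window [3,7] length 5
  Position 8 ('g'): repeat (last at 6), move window start to 7
  Position 8 ('g'): window [7,8] length 2
  Position 9 ('b'): window [7,9] length 3
  Position 10 ('h'): window [7,10] length 4
Longest substring with no repeats: "eghfc" with length 5

5


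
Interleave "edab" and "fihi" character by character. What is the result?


Interleaving "edab" and "fihi":
  Position 0: 'e' from first, 'f' from second => "ef"
  Position 1: 'd' from first, 'i' from second => "di"
  Position 2: 'a' from first, 'h' from second => "ah"
  Position 3: 'b' from first, 'i' from second => "bi"
Result: efdiahbi

efdiahbi


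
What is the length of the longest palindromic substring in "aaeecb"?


Input: "aaeecb"
Checking substrings for palindromes:
  [0:2] "aa" (len 2) => palindrome
  [2:4] "ee" (len 2) => palindrome
Longest palindromic substring: "aa" with length 2

2


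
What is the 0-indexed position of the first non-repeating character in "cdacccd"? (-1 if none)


Input: cdacccd
Character frequencies:
  'a': 1
  'c': 4
  'd': 2
Scanning left to right for freq == 1:
  Position 0 ('c'): freq=4, skip
  Position 1 ('d'): freq=2, skip
  Position 2 ('a'): unique! => answer = 2

2


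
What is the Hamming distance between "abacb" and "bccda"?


Comparing "abacb" and "bccda" position by position:
  Position 0: 'a' vs 'b' => differ
  Position 1: 'b' vs 'c' => differ
  Position 2: 'a' vs 'c' => differ
  Position 3: 'c' vs 'd' => differ
  Position 4: 'b' vs 'a' => differ
Total differences (Hamming distance): 5

5


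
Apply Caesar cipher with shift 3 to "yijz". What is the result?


Caesar cipher: shift "yijz" by 3
  'y' (pos 24) + 3 = pos 1 = 'b'
  'i' (pos 8) + 3 = pos 11 = 'l'
  'j' (pos 9) + 3 = pos 12 = 'm'
  'z' (pos 25) + 3 = pos 2 = 'c'
Result: blmc

blmc


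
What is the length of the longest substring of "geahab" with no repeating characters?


Input: "geahab"
Sliding window (track last position of each char):
  Position 0 ('g'): window [0,0] length 1 -- new best
  Position 1 ('e'): window [0,1] length 2 -- new best
  Position 2 ('a'): window [0,2] length 3 -- new best
  Position 3 ('h'): window [0,3] length 4 -- new best
  Position 4 ('a'): repeat (last at 2), move window start to 3
  Position 4 ('a'): window [3,4] length 2
  Position 5 ('b'): window [3,5] length 3
Longest substring with no repeats: "geah" with length 4

4


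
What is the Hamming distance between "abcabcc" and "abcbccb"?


Comparing "abcabcc" and "abcbccb" position by position:
  Position 0: 'a' vs 'a' => same
  Position 1: 'b' vs 'b' => same
  Position 2: 'c' vs 'c' => same
  Position 3: 'a' vs 'b' => differ
  Position 4: 'b' vs 'c' => differ
  Position 5: 'c' vs 'c' => same
  Position 6: 'c' vs 'b' => differ
Total differences (Hamming distance): 3

3


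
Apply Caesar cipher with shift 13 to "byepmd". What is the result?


Caesar cipher: shift "byepmd" by 13
  'b' (pos 1) + 13 = pos 14 = 'o'
  'y' (pos 24) + 13 = pos 11 = 'l'
  'e' (pos 4) + 13 = pos 17 = 'r'
  'p' (pos 15) + 13 = pos 2 = 'c'
  'm' (pos 12) + 13 = pos 25 = 'z'
  'd' (pos 3) + 13 = pos 16 = 'q'
Result: olrczq

olrczq


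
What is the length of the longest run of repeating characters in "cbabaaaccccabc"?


Input: "cbabaaaccccabc"
Scanning for longest run:
  Position 1 ('b'): new char, reset run to 1
  Position 2 ('a'): new char, reset run to 1
  Position 3 ('b'): new char, reset run to 1
  Position 4 ('a'): new char, reset run to 1
  Position 5 ('a'): continues run of 'a', length=2
  Position 6 ('a'): continues run of 'a', length=3
  Position 7 ('c'): new char, reset run to 1
  Position 8 ('c'): continues run of 'c', length=2
  Position 9 ('c'): continues run of 'c', length=3
  Position 10 ('c'): continues run of 'c', length=4
  Position 11 ('a'): new char, reset run to 1
  Position 12 ('b'): new char, reset run to 1
  Position 13 ('c'): new char, reset run to 1
Longest run: 'c' with length 4

4


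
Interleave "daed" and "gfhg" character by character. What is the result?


Interleaving "daed" and "gfhg":
  Position 0: 'd' from first, 'g' from second => "dg"
  Position 1: 'a' from first, 'f' from second => "af"
  Position 2: 'e' from first, 'h' from second => "eh"
  Position 3: 'd' from first, 'g' from second => "dg"
Result: dgafehdg

dgafehdg


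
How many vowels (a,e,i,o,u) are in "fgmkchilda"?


Input: fgmkchilda
Checking each character:
  'f' at position 0: consonant
  'g' at position 1: consonant
  'm' at position 2: consonant
  'k' at position 3: consonant
  'c' at position 4: consonant
  'h' at position 5: consonant
  'i' at position 6: vowel (running total: 1)
  'l' at position 7: consonant
  'd' at position 8: consonant
  'a' at position 9: vowel (running total: 2)
Total vowels: 2

2


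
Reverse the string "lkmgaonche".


Input: lkmgaonche
Reading characters right to left:
  Position 9: 'e'
  Position 8: 'h'
  Position 7: 'c'
  Position 6: 'n'
  Position 5: 'o'
  Position 4: 'a'
  Position 3: 'g'
  Position 2: 'm'
  Position 1: 'k'
  Position 0: 'l'
Reversed: ehcnoagmkl

ehcnoagmkl


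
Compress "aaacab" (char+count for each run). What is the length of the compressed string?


Input: aaacab
Runs:
  'a' x 3 => "a3"
  'c' x 1 => "c1"
  'a' x 1 => "a1"
  'b' x 1 => "b1"
Compressed: "a3c1a1b1"
Compressed length: 8

8


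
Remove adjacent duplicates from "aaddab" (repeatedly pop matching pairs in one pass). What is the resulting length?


Input: aaddab
Stack-based adjacent duplicate removal:
  Read 'a': push. Stack: a
  Read 'a': matches stack top 'a' => pop. Stack: (empty)
  Read 'd': push. Stack: d
  Read 'd': matches stack top 'd' => pop. Stack: (empty)
  Read 'a': push. Stack: a
  Read 'b': push. Stack: ab
Final stack: "ab" (length 2)

2


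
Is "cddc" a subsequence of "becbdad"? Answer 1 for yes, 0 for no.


Check if "cddc" is a subsequence of "becbdad"
Greedy scan:
  Position 0 ('b'): no match needed
  Position 1 ('e'): no match needed
  Position 2 ('c'): matches sub[0] = 'c'
  Position 3 ('b'): no match needed
  Position 4 ('d'): matches sub[1] = 'd'
  Position 5 ('a'): no match needed
  Position 6 ('d'): matches sub[2] = 'd'
Only matched 3/4 characters => not a subsequence

0


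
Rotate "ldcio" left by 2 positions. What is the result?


Input: "ldcio", rotate left by 2
First 2 characters: "ld"
Remaining characters: "cio"
Concatenate remaining + first: "cio" + "ld" = "ciold"

ciold


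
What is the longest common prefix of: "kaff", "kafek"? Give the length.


Words: kaff, kafek
  Position 0: all 'k' => match
  Position 1: all 'a' => match
  Position 2: all 'f' => match
  Position 3: ('f', 'e') => mismatch, stop
LCP = "kaf" (length 3)

3


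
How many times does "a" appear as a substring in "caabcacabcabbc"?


Searching for "a" in "caabcacabcabbc"
Scanning each position:
  Position 0: "c" => no
  Position 1: "a" => MATCH
  Position 2: "a" => MATCH
  Position 3: "b" => no
  Position 4: "c" => no
  Position 5: "a" => MATCH
  Position 6: "c" => no
  Position 7: "a" => MATCH
  Position 8: "b" => no
  Position 9: "c" => no
  Position 10: "a" => MATCH
  Position 11: "b" => no
  Position 12: "b" => no
  Position 13: "c" => no
Total occurrences: 5

5


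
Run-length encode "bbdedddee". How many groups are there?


Input: bbdedddee
Scanning for consecutive runs:
  Group 1: 'b' x 2 (positions 0-1)
  Group 2: 'd' x 1 (positions 2-2)
  Group 3: 'e' x 1 (positions 3-3)
  Group 4: 'd' x 3 (positions 4-6)
  Group 5: 'e' x 2 (positions 7-8)
Total groups: 5

5


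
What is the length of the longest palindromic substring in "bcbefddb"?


Input: "bcbefddb"
Checking substrings for palindromes:
  [0:3] "bcb" (len 3) => palindrome
  [5:7] "dd" (len 2) => palindrome
Longest palindromic substring: "bcb" with length 3

3


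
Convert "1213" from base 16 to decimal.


Input: "1213" in base 16
Positional expansion:
  Digit '1' (value 1) x 16^3 = 4096
  Digit '2' (value 2) x 16^2 = 512
  Digit '1' (value 1) x 16^1 = 16
  Digit '3' (value 3) x 16^0 = 3
Sum = 4627

4627


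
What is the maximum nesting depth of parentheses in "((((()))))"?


Input: "((((()))))"
Tracking depth:
  Position 0 '(': depth becomes 1
  Position 1 '(': depth becomes 2
  Position 2 '(': depth becomes 3
  Position 3 '(': depth becomes 4
  Position 4 '(': depth becomes 5
  Position 5 ')': depth becomes 4
  Position 6 ')': depth becomes 3
  Position 7 ')': depth becomes 2
  Position 8 ')': depth becomes 1
  Position 9 ')': depth becomes 0
Maximum depth reached: 5

5


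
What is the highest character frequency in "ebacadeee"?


Input: ebacadeee
Character counts:
  'a': 2
  'b': 1
  'c': 1
  'd': 1
  'e': 4
Maximum frequency: 4

4


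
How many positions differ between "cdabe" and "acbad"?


Comparing "cdabe" and "acbad" position by position:
  Position 0: 'c' vs 'a' => DIFFER
  Position 1: 'd' vs 'c' => DIFFER
  Position 2: 'a' vs 'b' => DIFFER
  Position 3: 'b' vs 'a' => DIFFER
  Position 4: 'e' vs 'd' => DIFFER
Positions that differ: 5

5


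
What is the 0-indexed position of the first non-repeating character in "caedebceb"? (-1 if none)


Input: caedebceb
Character frequencies:
  'a': 1
  'b': 2
  'c': 2
  'd': 1
  'e': 3
Scanning left to right for freq == 1:
  Position 0 ('c'): freq=2, skip
  Position 1 ('a'): unique! => answer = 1

1


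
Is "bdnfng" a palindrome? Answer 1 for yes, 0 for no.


Input: bdnfng
Reversed: gnfndb
  Compare pos 0 ('b') with pos 5 ('g'): MISMATCH
  Compare pos 1 ('d') with pos 4 ('n'): MISMATCH
  Compare pos 2 ('n') with pos 3 ('f'): MISMATCH
Result: not a palindrome

0


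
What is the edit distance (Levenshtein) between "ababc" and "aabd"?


Computing edit distance: "ababc" -> "aabd"
DP table:
           a    a    b    d
      0    1    2    3    4
  a   1    0    1    2    3
  b   2    1    1    1    2
  a   3    2    1    2    2
  b   4    3    2    1    2
  c   5    4    3    2    2
Edit distance = dp[5][4] = 2

2


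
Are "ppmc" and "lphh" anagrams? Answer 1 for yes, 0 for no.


Strings: "ppmc", "lphh"
Sorted first:  cmpp
Sorted second: hhlp
Differ at position 0: 'c' vs 'h' => not anagrams

0


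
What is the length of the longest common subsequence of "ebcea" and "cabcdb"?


LCS of "ebcea" and "cabcdb"
DP table:
           c    a    b    c    d    b
      0    0    0    0    0    0    0
  e   0    0    0    0    0    0    0
  b   0    0    0    1    1    1    1
  c   0    1    1    1    2    2    2
  e   0    1    1    1    2    2    2
  a   0    1    2    2    2    2    2
LCS length = dp[5][6] = 2

2


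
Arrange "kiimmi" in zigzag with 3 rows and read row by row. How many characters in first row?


Zigzag "kiimmi" into 3 rows:
Placing characters:
  'k' => row 0
  'i' => row 1
  'i' => row 2
  'm' => row 1
  'm' => row 0
  'i' => row 1
Rows:
  Row 0: "km"
  Row 1: "imi"
  Row 2: "i"
First row length: 2

2


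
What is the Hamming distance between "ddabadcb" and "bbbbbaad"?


Comparing "ddabadcb" and "bbbbbaad" position by position:
  Position 0: 'd' vs 'b' => differ
  Position 1: 'd' vs 'b' => differ
  Position 2: 'a' vs 'b' => differ
  Position 3: 'b' vs 'b' => same
  Position 4: 'a' vs 'b' => differ
  Position 5: 'd' vs 'a' => differ
  Position 6: 'c' vs 'a' => differ
  Position 7: 'b' vs 'd' => differ
Total differences (Hamming distance): 7

7


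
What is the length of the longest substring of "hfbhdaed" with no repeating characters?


Input: "hfbhdaed"
Sliding window (track last position of each char):
  Position 0 ('h'): window [0,0] length 1 -- new best
  Position 1 ('f'): window [0,1] length 2 -- new best
  Position 2 ('b'): window [0,2] length 3 -- new best
  Position 3 ('h'): repeat (last at 0), move window start to 1
  Position 3 ('h'): window [1,3] length 3
  Position 4 ('d'): window [1,4] length 4 -- new best
  Position 5 ('a'): window [1,5] length 5 -- new best
  Position 6 ('e'): window [1,6] length 6 -- new best
  Position 7 ('d'): repeat (last at 4), move window start to 5
  Position 7 ('d'): window [5,7] length 3
Longest substring with no repeats: "fbhdae" with length 6

6


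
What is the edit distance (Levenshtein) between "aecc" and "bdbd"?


Computing edit distance: "aecc" -> "bdbd"
DP table:
           b    d    b    d
      0    1    2    3    4
  a   1    1    2    3    4
  e   2    2    2    3    4
  c   3    3    3    3    4
  c   4    4    4    4    4
Edit distance = dp[4][4] = 4

4


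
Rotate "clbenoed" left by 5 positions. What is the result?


Input: "clbenoed", rotate left by 5
First 5 characters: "clben"
Remaining characters: "oed"
Concatenate remaining + first: "oed" + "clben" = "oedclben"

oedclben


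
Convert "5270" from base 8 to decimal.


Input: "5270" in base 8
Positional expansion:
  Digit '5' (value 5) x 8^3 = 2560
  Digit '2' (value 2) x 8^2 = 128
  Digit '7' (value 7) x 8^1 = 56
  Digit '0' (value 0) x 8^0 = 0
Sum = 2744

2744


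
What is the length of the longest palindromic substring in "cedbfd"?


Input: "cedbfd"
Checking substrings for palindromes:
  No multi-char palindromic substrings found
Longest palindromic substring: "c" with length 1

1


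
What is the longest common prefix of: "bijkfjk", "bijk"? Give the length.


Words: bijkfjk, bijk
  Position 0: all 'b' => match
  Position 1: all 'i' => match
  Position 2: all 'j' => match
  Position 3: all 'k' => match
LCP = "bijk" (length 4)

4


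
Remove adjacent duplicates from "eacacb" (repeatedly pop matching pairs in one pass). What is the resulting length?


Input: eacacb
Stack-based adjacent duplicate removal:
  Read 'e': push. Stack: e
  Read 'a': push. Stack: ea
  Read 'c': push. Stack: eac
  Read 'a': push. Stack: eaca
  Read 'c': push. Stack: eacac
  Read 'b': push. Stack: eacacb
Final stack: "eacacb" (length 6)

6


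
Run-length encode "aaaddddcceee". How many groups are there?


Input: aaaddddcceee
Scanning for consecutive runs:
  Group 1: 'a' x 3 (positions 0-2)
  Group 2: 'd' x 4 (positions 3-6)
  Group 3: 'c' x 2 (positions 7-8)
  Group 4: 'e' x 3 (positions 9-11)
Total groups: 4

4


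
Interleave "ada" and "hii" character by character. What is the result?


Interleaving "ada" and "hii":
  Position 0: 'a' from first, 'h' from second => "ah"
  Position 1: 'd' from first, 'i' from second => "di"
  Position 2: 'a' from first, 'i' from second => "ai"
Result: ahdiai

ahdiai


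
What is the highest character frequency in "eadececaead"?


Input: eadececaead
Character counts:
  'a': 3
  'c': 2
  'd': 2
  'e': 4
Maximum frequency: 4

4


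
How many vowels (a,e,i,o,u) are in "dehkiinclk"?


Input: dehkiinclk
Checking each character:
  'd' at position 0: consonant
  'e' at position 1: vowel (running total: 1)
  'h' at position 2: consonant
  'k' at position 3: consonant
  'i' at position 4: vowel (running total: 2)
  'i' at position 5: vowel (running total: 3)
  'n' at position 6: consonant
  'c' at position 7: consonant
  'l' at position 8: consonant
  'k' at position 9: consonant
Total vowels: 3

3


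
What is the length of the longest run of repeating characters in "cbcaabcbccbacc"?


Input: "cbcaabcbccbacc"
Scanning for longest run:
  Position 1 ('b'): new char, reset run to 1
  Position 2 ('c'): new char, reset run to 1
  Position 3 ('a'): new char, reset run to 1
  Position 4 ('a'): continues run of 'a', length=2
  Position 5 ('b'): new char, reset run to 1
  Position 6 ('c'): new char, reset run to 1
  Position 7 ('b'): new char, reset run to 1
  Position 8 ('c'): new char, reset run to 1
  Position 9 ('c'): continues run of 'c', length=2
  Position 10 ('b'): new char, reset run to 1
  Position 11 ('a'): new char, reset run to 1
  Position 12 ('c'): new char, reset run to 1
  Position 13 ('c'): continues run of 'c', length=2
Longest run: 'a' with length 2

2


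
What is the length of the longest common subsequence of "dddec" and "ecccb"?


LCS of "dddec" and "ecccb"
DP table:
           e    c    c    c    b
      0    0    0    0    0    0
  d   0    0    0    0    0    0
  d   0    0    0    0    0    0
  d   0    0    0    0    0    0
  e   0    1    1    1    1    1
  c   0    1    2    2    2    2
LCS length = dp[5][5] = 2

2


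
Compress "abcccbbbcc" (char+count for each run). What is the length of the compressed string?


Input: abcccbbbcc
Runs:
  'a' x 1 => "a1"
  'b' x 1 => "b1"
  'c' x 3 => "c3"
  'b' x 3 => "b3"
  'c' x 2 => "c2"
Compressed: "a1b1c3b3c2"
Compressed length: 10

10


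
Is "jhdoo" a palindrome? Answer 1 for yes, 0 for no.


Input: jhdoo
Reversed: oodhj
  Compare pos 0 ('j') with pos 4 ('o'): MISMATCH
  Compare pos 1 ('h') with pos 3 ('o'): MISMATCH
Result: not a palindrome

0


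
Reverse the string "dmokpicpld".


Input: dmokpicpld
Reading characters right to left:
  Position 9: 'd'
  Position 8: 'l'
  Position 7: 'p'
  Position 6: 'c'
  Position 5: 'i'
  Position 4: 'p'
  Position 3: 'k'
  Position 2: 'o'
  Position 1: 'm'
  Position 0: 'd'
Reversed: dlpcipkomd

dlpcipkomd


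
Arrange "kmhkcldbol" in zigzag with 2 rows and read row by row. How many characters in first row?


Zigzag "kmhkcldbol" into 2 rows:
Placing characters:
  'k' => row 0
  'm' => row 1
  'h' => row 0
  'k' => row 1
  'c' => row 0
  'l' => row 1
  'd' => row 0
  'b' => row 1
  'o' => row 0
  'l' => row 1
Rows:
  Row 0: "khcdo"
  Row 1: "mklbl"
First row length: 5

5


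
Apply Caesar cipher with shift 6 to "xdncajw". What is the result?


Caesar cipher: shift "xdncajw" by 6
  'x' (pos 23) + 6 = pos 3 = 'd'
  'd' (pos 3) + 6 = pos 9 = 'j'
  'n' (pos 13) + 6 = pos 19 = 't'
  'c' (pos 2) + 6 = pos 8 = 'i'
  'a' (pos 0) + 6 = pos 6 = 'g'
  'j' (pos 9) + 6 = pos 15 = 'p'
  'w' (pos 22) + 6 = pos 2 = 'c'
Result: djtigpc

djtigpc


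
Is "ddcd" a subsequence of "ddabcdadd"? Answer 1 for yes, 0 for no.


Check if "ddcd" is a subsequence of "ddabcdadd"
Greedy scan:
  Position 0 ('d'): matches sub[0] = 'd'
  Position 1 ('d'): matches sub[1] = 'd'
  Position 2 ('a'): no match needed
  Position 3 ('b'): no match needed
  Position 4 ('c'): matches sub[2] = 'c'
  Position 5 ('d'): matches sub[3] = 'd'
  Position 6 ('a'): no match needed
  Position 7 ('d'): no match needed
  Position 8 ('d'): no match needed
All 4 characters matched => is a subsequence

1


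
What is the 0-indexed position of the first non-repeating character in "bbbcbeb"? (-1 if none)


Input: bbbcbeb
Character frequencies:
  'b': 5
  'c': 1
  'e': 1
Scanning left to right for freq == 1:
  Position 0 ('b'): freq=5, skip
  Position 1 ('b'): freq=5, skip
  Position 2 ('b'): freq=5, skip
  Position 3 ('c'): unique! => answer = 3

3


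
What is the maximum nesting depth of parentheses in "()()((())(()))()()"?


Input: "()()((())(()))()()"
Tracking depth:
  Position 0 '(': depth becomes 1
  Position 1 ')': depth becomes 0
  Position 2 '(': depth becomes 1
  Position 3 ')': depth becomes 0
  Position 4 '(': depth becomes 1
  Position 5 '(': depth becomes 2
  Position 6 '(': depth becomes 3
  Position 7 ')': depth becomes 2
  Position 8 ')': depth becomes 1
  Position 9 '(': depth becomes 2
  Position 10 '(': depth becomes 3
  Position 11 ')': depth becomes 2
  Position 12 ')': depth becomes 1
  Position 13 ')': depth becomes 0
  Position 14 '(': depth becomes 1
  Position 15 ')': depth becomes 0
  Position 16 '(': depth becomes 1
  Position 17 ')': depth becomes 0
Maximum depth reached: 3

3


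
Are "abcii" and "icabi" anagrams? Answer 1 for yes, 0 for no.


Strings: "abcii", "icabi"
Sorted first:  abcii
Sorted second: abcii
Sorted forms match => anagrams

1


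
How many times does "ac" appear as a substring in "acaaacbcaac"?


Searching for "ac" in "acaaacbcaac"
Scanning each position:
  Position 0: "ac" => MATCH
  Position 1: "ca" => no
  Position 2: "aa" => no
  Position 3: "aa" => no
  Position 4: "ac" => MATCH
  Position 5: "cb" => no
  Position 6: "bc" => no
  Position 7: "ca" => no
  Position 8: "aa" => no
  Position 9: "ac" => MATCH
Total occurrences: 3

3


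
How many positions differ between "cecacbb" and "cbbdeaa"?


Comparing "cecacbb" and "cbbdeaa" position by position:
  Position 0: 'c' vs 'c' => same
  Position 1: 'e' vs 'b' => DIFFER
  Position 2: 'c' vs 'b' => DIFFER
  Position 3: 'a' vs 'd' => DIFFER
  Position 4: 'c' vs 'e' => DIFFER
  Position 5: 'b' vs 'a' => DIFFER
  Position 6: 'b' vs 'a' => DIFFER
Positions that differ: 6

6


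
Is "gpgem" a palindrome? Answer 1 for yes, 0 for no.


Input: gpgem
Reversed: megpg
  Compare pos 0 ('g') with pos 4 ('m'): MISMATCH
  Compare pos 1 ('p') with pos 3 ('e'): MISMATCH
Result: not a palindrome

0


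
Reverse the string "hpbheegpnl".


Input: hpbheegpnl
Reading characters right to left:
  Position 9: 'l'
  Position 8: 'n'
  Position 7: 'p'
  Position 6: 'g'
  Position 5: 'e'
  Position 4: 'e'
  Position 3: 'h'
  Position 2: 'b'
  Position 1: 'p'
  Position 0: 'h'
Reversed: lnpgeehbph

lnpgeehbph


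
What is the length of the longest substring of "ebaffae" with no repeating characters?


Input: "ebaffae"
Sliding window (track last position of each char):
  Position 0 ('e'): window [0,0] length 1 -- new best
  Position 1 ('b'): window [0,1] length 2 -- new best
  Position 2 ('a'): window [0,2] length 3 -- new best
  Position 3 ('f'): window [0,3] length 4 -- new best
  Position 4 ('f'): repeat (last at 3), move window start to 4
  Position 4 ('f'): window [4,4] length 1
  Position 5 ('a'): window [4,5] length 2
  Position 6 ('e'): window [4,6] length 3
Longest substring with no repeats: "ebaf" with length 4

4


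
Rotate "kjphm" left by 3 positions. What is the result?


Input: "kjphm", rotate left by 3
First 3 characters: "kjp"
Remaining characters: "hm"
Concatenate remaining + first: "hm" + "kjp" = "hmkjp"

hmkjp


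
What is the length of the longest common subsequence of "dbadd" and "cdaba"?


LCS of "dbadd" and "cdaba"
DP table:
           c    d    a    b    a
      0    0    0    0    0    0
  d   0    0    1    1    1    1
  b   0    0    1    1    2    2
  a   0    0    1    2    2    3
  d   0    0    1    2    2    3
  d   0    0    1    2    2    3
LCS length = dp[5][5] = 3

3


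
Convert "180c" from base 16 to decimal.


Input: "180c" in base 16
Positional expansion:
  Digit '1' (value 1) x 16^3 = 4096
  Digit '8' (value 8) x 16^2 = 2048
  Digit '0' (value 0) x 16^1 = 0
  Digit 'c' (value 12) x 16^0 = 12
Sum = 6156

6156


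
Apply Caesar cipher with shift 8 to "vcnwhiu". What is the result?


Caesar cipher: shift "vcnwhiu" by 8
  'v' (pos 21) + 8 = pos 3 = 'd'
  'c' (pos 2) + 8 = pos 10 = 'k'
  'n' (pos 13) + 8 = pos 21 = 'v'
  'w' (pos 22) + 8 = pos 4 = 'e'
  'h' (pos 7) + 8 = pos 15 = 'p'
  'i' (pos 8) + 8 = pos 16 = 'q'
  'u' (pos 20) + 8 = pos 2 = 'c'
Result: dkvepqc

dkvepqc


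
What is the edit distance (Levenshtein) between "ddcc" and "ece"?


Computing edit distance: "ddcc" -> "ece"
DP table:
           e    c    e
      0    1    2    3
  d   1    1    2    3
  d   2    2    2    3
  c   3    3    2    3
  c   4    4    3    3
Edit distance = dp[4][3] = 3

3


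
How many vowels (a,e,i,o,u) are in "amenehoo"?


Input: amenehoo
Checking each character:
  'a' at position 0: vowel (running total: 1)
  'm' at position 1: consonant
  'e' at position 2: vowel (running total: 2)
  'n' at position 3: consonant
  'e' at position 4: vowel (running total: 3)
  'h' at position 5: consonant
  'o' at position 6: vowel (running total: 4)
  'o' at position 7: vowel (running total: 5)
Total vowels: 5

5


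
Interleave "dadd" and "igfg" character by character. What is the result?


Interleaving "dadd" and "igfg":
  Position 0: 'd' from first, 'i' from second => "di"
  Position 1: 'a' from first, 'g' from second => "ag"
  Position 2: 'd' from first, 'f' from second => "df"
  Position 3: 'd' from first, 'g' from second => "dg"
Result: diagdfdg

diagdfdg


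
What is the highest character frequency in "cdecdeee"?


Input: cdecdeee
Character counts:
  'c': 2
  'd': 2
  'e': 4
Maximum frequency: 4

4


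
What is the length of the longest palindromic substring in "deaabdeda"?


Input: "deaabdeda"
Checking substrings for palindromes:
  [5:8] "ded" (len 3) => palindrome
  [2:4] "aa" (len 2) => palindrome
Longest palindromic substring: "ded" with length 3

3


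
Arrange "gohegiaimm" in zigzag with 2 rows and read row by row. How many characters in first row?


Zigzag "gohegiaimm" into 2 rows:
Placing characters:
  'g' => row 0
  'o' => row 1
  'h' => row 0
  'e' => row 1
  'g' => row 0
  'i' => row 1
  'a' => row 0
  'i' => row 1
  'm' => row 0
  'm' => row 1
Rows:
  Row 0: "ghgam"
  Row 1: "oeiim"
First row length: 5

5


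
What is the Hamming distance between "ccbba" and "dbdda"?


Comparing "ccbba" and "dbdda" position by position:
  Position 0: 'c' vs 'd' => differ
  Position 1: 'c' vs 'b' => differ
  Position 2: 'b' vs 'd' => differ
  Position 3: 'b' vs 'd' => differ
  Position 4: 'a' vs 'a' => same
Total differences (Hamming distance): 4

4


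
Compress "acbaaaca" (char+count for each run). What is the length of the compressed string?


Input: acbaaaca
Runs:
  'a' x 1 => "a1"
  'c' x 1 => "c1"
  'b' x 1 => "b1"
  'a' x 3 => "a3"
  'c' x 1 => "c1"
  'a' x 1 => "a1"
Compressed: "a1c1b1a3c1a1"
Compressed length: 12

12


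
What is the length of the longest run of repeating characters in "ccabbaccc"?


Input: "ccabbaccc"
Scanning for longest run:
  Position 1 ('c'): continues run of 'c', length=2
  Position 2 ('a'): new char, reset run to 1
  Position 3 ('b'): new char, reset run to 1
  Position 4 ('b'): continues run of 'b', length=2
  Position 5 ('a'): new char, reset run to 1
  Position 6 ('c'): new char, reset run to 1
  Position 7 ('c'): continues run of 'c', length=2
  Position 8 ('c'): continues run of 'c', length=3
Longest run: 'c' with length 3

3


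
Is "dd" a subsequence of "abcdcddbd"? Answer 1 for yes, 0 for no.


Check if "dd" is a subsequence of "abcdcddbd"
Greedy scan:
  Position 0 ('a'): no match needed
  Position 1 ('b'): no match needed
  Position 2 ('c'): no match needed
  Position 3 ('d'): matches sub[0] = 'd'
  Position 4 ('c'): no match needed
  Position 5 ('d'): matches sub[1] = 'd'
  Position 6 ('d'): no match needed
  Position 7 ('b'): no match needed
  Position 8 ('d'): no match needed
All 2 characters matched => is a subsequence

1


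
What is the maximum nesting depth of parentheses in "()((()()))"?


Input: "()((()()))"
Tracking depth:
  Position 0 '(': depth becomes 1
  Position 1 ')': depth becomes 0
  Position 2 '(': depth becomes 1
  Position 3 '(': depth becomes 2
  Position 4 '(': depth becomes 3
  Position 5 ')': depth becomes 2
  Position 6 '(': depth becomes 3
  Position 7 ')': depth becomes 2
  Position 8 ')': depth becomes 1
  Position 9 ')': depth becomes 0
Maximum depth reached: 3

3


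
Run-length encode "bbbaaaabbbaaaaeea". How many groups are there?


Input: bbbaaaabbbaaaaeea
Scanning for consecutive runs:
  Group 1: 'b' x 3 (positions 0-2)
  Group 2: 'a' x 4 (positions 3-6)
  Group 3: 'b' x 3 (positions 7-9)
  Group 4: 'a' x 4 (positions 10-13)
  Group 5: 'e' x 2 (positions 14-15)
  Group 6: 'a' x 1 (positions 16-16)
Total groups: 6

6


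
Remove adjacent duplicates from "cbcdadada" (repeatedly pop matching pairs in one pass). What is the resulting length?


Input: cbcdadada
Stack-based adjacent duplicate removal:
  Read 'c': push. Stack: c
  Read 'b': push. Stack: cb
  Read 'c': push. Stack: cbc
  Read 'd': push. Stack: cbcd
  Read 'a': push. Stack: cbcda
  Read 'd': push. Stack: cbcdad
  Read 'a': push. Stack: cbcdada
  Read 'd': push. Stack: cbcdadad
  Read 'a': push. Stack: cbcdadada
Final stack: "cbcdadada" (length 9)

9


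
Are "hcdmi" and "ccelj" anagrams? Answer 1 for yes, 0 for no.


Strings: "hcdmi", "ccelj"
Sorted first:  cdhim
Sorted second: ccejl
Differ at position 1: 'd' vs 'c' => not anagrams

0


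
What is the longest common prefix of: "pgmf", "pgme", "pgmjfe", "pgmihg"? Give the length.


Words: pgmf, pgme, pgmjfe, pgmihg
  Position 0: all 'p' => match
  Position 1: all 'g' => match
  Position 2: all 'm' => match
  Position 3: ('f', 'e', 'j', 'i') => mismatch, stop
LCP = "pgm" (length 3)

3


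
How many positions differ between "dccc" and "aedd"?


Comparing "dccc" and "aedd" position by position:
  Position 0: 'd' vs 'a' => DIFFER
  Position 1: 'c' vs 'e' => DIFFER
  Position 2: 'c' vs 'd' => DIFFER
  Position 3: 'c' vs 'd' => DIFFER
Positions that differ: 4

4


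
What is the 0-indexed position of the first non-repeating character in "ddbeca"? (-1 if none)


Input: ddbeca
Character frequencies:
  'a': 1
  'b': 1
  'c': 1
  'd': 2
  'e': 1
Scanning left to right for freq == 1:
  Position 0 ('d'): freq=2, skip
  Position 1 ('d'): freq=2, skip
  Position 2 ('b'): unique! => answer = 2

2


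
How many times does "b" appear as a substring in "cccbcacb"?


Searching for "b" in "cccbcacb"
Scanning each position:
  Position 0: "c" => no
  Position 1: "c" => no
  Position 2: "c" => no
  Position 3: "b" => MATCH
  Position 4: "c" => no
  Position 5: "a" => no
  Position 6: "c" => no
  Position 7: "b" => MATCH
Total occurrences: 2

2


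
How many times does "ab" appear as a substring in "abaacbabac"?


Searching for "ab" in "abaacbabac"
Scanning each position:
  Position 0: "ab" => MATCH
  Position 1: "ba" => no
  Position 2: "aa" => no
  Position 3: "ac" => no
  Position 4: "cb" => no
  Position 5: "ba" => no
  Position 6: "ab" => MATCH
  Position 7: "ba" => no
  Position 8: "ac" => no
Total occurrences: 2

2


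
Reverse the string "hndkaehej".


Input: hndkaehej
Reading characters right to left:
  Position 8: 'j'
  Position 7: 'e'
  Position 6: 'h'
  Position 5: 'e'
  Position 4: 'a'
  Position 3: 'k'
  Position 2: 'd'
  Position 1: 'n'
  Position 0: 'h'
Reversed: jeheakdnh

jeheakdnh


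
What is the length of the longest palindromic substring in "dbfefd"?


Input: "dbfefd"
Checking substrings for palindromes:
  [2:5] "fef" (len 3) => palindrome
Longest palindromic substring: "fef" with length 3

3


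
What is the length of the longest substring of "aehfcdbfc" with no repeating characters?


Input: "aehfcdbfc"
Sliding window (track last position of each char):
  Position 0 ('a'): window [0,0] length 1 -- new best
  Position 1 ('e'): window [0,1] length 2 -- new best
  Position 2 ('h'): window [0,2] length 3 -- new best
  Position 3 ('f'): window [0,3] length 4 -- new best
  Position 4 ('c'): window [0,4] length 5 -- new best
  Position 5 ('d'): window [0,5] length 6 -- new best
  Position 6 ('b'): window [0,6] length 7 -- new best
  Position 7 ('f'): repeat (last at 3), move window start to 4
  Position 7 ('f'): window [4,7] length 4
  Position 8 ('c'): repeat (last at 4), move window start to 5
  Position 8 ('c'): window [5,8] length 4
Longest substring with no repeats: "aehfcdb" with length 7

7


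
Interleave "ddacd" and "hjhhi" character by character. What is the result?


Interleaving "ddacd" and "hjhhi":
  Position 0: 'd' from first, 'h' from second => "dh"
  Position 1: 'd' from first, 'j' from second => "dj"
  Position 2: 'a' from first, 'h' from second => "ah"
  Position 3: 'c' from first, 'h' from second => "ch"
  Position 4: 'd' from first, 'i' from second => "di"
Result: dhdjahchdi

dhdjahchdi


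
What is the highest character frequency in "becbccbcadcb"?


Input: becbccbcadcb
Character counts:
  'a': 1
  'b': 4
  'c': 5
  'd': 1
  'e': 1
Maximum frequency: 5

5


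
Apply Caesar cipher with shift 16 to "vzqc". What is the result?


Caesar cipher: shift "vzqc" by 16
  'v' (pos 21) + 16 = pos 11 = 'l'
  'z' (pos 25) + 16 = pos 15 = 'p'
  'q' (pos 16) + 16 = pos 6 = 'g'
  'c' (pos 2) + 16 = pos 18 = 's'
Result: lpgs

lpgs


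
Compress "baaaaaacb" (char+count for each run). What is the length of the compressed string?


Input: baaaaaacb
Runs:
  'b' x 1 => "b1"
  'a' x 6 => "a6"
  'c' x 1 => "c1"
  'b' x 1 => "b1"
Compressed: "b1a6c1b1"
Compressed length: 8

8


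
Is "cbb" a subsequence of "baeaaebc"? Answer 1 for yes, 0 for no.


Check if "cbb" is a subsequence of "baeaaebc"
Greedy scan:
  Position 0 ('b'): no match needed
  Position 1 ('a'): no match needed
  Position 2 ('e'): no match needed
  Position 3 ('a'): no match needed
  Position 4 ('a'): no match needed
  Position 5 ('e'): no match needed
  Position 6 ('b'): no match needed
  Position 7 ('c'): matches sub[0] = 'c'
Only matched 1/3 characters => not a subsequence

0


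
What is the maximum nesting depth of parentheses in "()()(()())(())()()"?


Input: "()()(()())(())()()"
Tracking depth:
  Position 0 '(': depth becomes 1
  Position 1 ')': depth becomes 0
  Position 2 '(': depth becomes 1
  Position 3 ')': depth becomes 0
  Position 4 '(': depth becomes 1
  Position 5 '(': depth becomes 2
  Position 6 ')': depth becomes 1
  Position 7 '(': depth becomes 2
  Position 8 ')': depth becomes 1
  Position 9 ')': depth becomes 0
  Position 10 '(': depth becomes 1
  Position 11 '(': depth becomes 2
  Position 12 ')': depth becomes 1
  Position 13 ')': depth becomes 0
  Position 14 '(': depth becomes 1
  Position 15 ')': depth becomes 0
  Position 16 '(': depth becomes 1
  Position 17 ')': depth becomes 0
Maximum depth reached: 2

2


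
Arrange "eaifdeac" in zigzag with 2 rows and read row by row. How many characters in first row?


Zigzag "eaifdeac" into 2 rows:
Placing characters:
  'e' => row 0
  'a' => row 1
  'i' => row 0
  'f' => row 1
  'd' => row 0
  'e' => row 1
  'a' => row 0
  'c' => row 1
Rows:
  Row 0: "eida"
  Row 1: "afec"
First row length: 4

4


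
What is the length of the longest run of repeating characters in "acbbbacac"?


Input: "acbbbacac"
Scanning for longest run:
  Position 1 ('c'): new char, reset run to 1
  Position 2 ('b'): new char, reset run to 1
  Position 3 ('b'): continues run of 'b', length=2
  Position 4 ('b'): continues run of 'b', length=3
  Position 5 ('a'): new char, reset run to 1
  Position 6 ('c'): new char, reset run to 1
  Position 7 ('a'): new char, reset run to 1
  Position 8 ('c'): new char, reset run to 1
Longest run: 'b' with length 3

3


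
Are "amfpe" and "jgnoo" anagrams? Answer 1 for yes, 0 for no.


Strings: "amfpe", "jgnoo"
Sorted first:  aefmp
Sorted second: gjnoo
Differ at position 0: 'a' vs 'g' => not anagrams

0


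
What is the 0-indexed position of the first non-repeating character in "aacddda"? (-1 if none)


Input: aacddda
Character frequencies:
  'a': 3
  'c': 1
  'd': 3
Scanning left to right for freq == 1:
  Position 0 ('a'): freq=3, skip
  Position 1 ('a'): freq=3, skip
  Position 2 ('c'): unique! => answer = 2

2
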